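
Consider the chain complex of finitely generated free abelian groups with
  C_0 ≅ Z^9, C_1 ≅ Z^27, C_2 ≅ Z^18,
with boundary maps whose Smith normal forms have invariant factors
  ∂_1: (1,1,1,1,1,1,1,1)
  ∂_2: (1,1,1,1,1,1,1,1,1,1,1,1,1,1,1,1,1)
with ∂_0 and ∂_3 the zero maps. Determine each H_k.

H_0: b_0 = 9 − 0 − 8 = 1; torsion from ∂_1 factors > 1: none. So H_0 ≅ Z.
H_1: b_1 = 27 − 8 − 17 = 2; torsion from ∂_2 factors > 1: none. So H_1 ≅ Z^2.
H_2: b_2 = 18 − 17 − 0 = 1; torsion from ∂_3 factors > 1: none. So H_2 ≅ Z.

H_0 ≅ Z,  H_1 ≅ Z^2,  H_2 ≅ Z.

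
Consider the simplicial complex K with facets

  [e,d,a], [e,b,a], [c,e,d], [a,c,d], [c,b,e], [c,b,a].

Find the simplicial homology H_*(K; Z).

H_0 ≅ Z,  H_1 = 0,  H_2 ≅ Z.

Order the vertices as a < b < c < d < e. Listing each simplex with vertices in this order, K has dimension 2 with simplices:

  0-simplices (5): a, b, c, d, e
  1-simplices (9): ab, ac, ad, ae, bc, be, cd, ce, de
  2-simplices (6): abc, abe, acd, ade, bce, cde

Hence C_0 ≅ Z^5, C_1 ≅ Z^9, C_2 ≅ Z^6.

The boundary map ∂_1: C_1 → C_0 maps an edge to its endpoints' difference, ∂[p,q] = q − p. For instance
  ∂de = e − d.
As a 5×9 matrix over Z this has rank 4, with invariant factors (1,1,1,1).

Boundary ∂_2: C_2 → C_1 sends each 2-simplex [p,q,r] to [q,r] − [p,r] + [p,q]. For instance
  ∂abc = bc − ac + ab,
  ∂abe = be − ae + ab.
The 9×6 boundary matrix has rank 5 and Smith normal form diag(1,1,1,1,1).

Reading off H_k = ker ∂_k / im ∂_{k+1}:

  H_0: rank C_0 − rank ∂_1 = 5 − 4 = 1, and the invariant factors of ∂_1 are all 1, so H_0 = Z.
  H_1: rank ker ∂_1 − rank ∂_2 = (9 − 4) − 5 = 0, and the invariant factors of ∂_2 are all 1, so H_1 = 0.
  H_2: rank ker ∂_2 − rank ∂_3 = (6 − 5) − 0 = 1, and there is no ∂_3, so H_2 = Z.

(K is a triangulation of the 2-sphere S^2.)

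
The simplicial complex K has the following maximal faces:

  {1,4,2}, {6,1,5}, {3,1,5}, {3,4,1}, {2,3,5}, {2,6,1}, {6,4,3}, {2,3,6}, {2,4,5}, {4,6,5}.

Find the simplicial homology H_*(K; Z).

H_0 = Z,  H_1 = Z/2Z,  H_2 = 0.

Fix the vertex order 1 < 2 < 3 < 4 < 5 < 6 and write every simplex with vertices in increasing order. Then dim K = 2 and the simplices of K are:

  0-simplices (6): [1], [2], [3], [4], [5], [6]
  1-simplices (15): [1,2], [1,3], [1,4], [1,5], [1,6], [2,3], [2,4], [2,5], [2,6], [3,4], [3,5], [3,6], [4,5], [4,6], [5,6]
  2-simplices (10): [1,2,4], [1,2,6], [1,3,4], [1,3,5], [1,5,6], [2,3,5], [2,3,6], [2,4,5], [3,4,6], [4,5,6]

giving chain groups C_0 ≅ Z^6, C_1 ≅ Z^15, C_2 ≅ Z^10.

∂_1: C_1 → C_0 is given by ∂[p,q] = [q] − [p]. For instance
  ∂[3,4] = [4] − [3].
The 6×15 boundary matrix has rank 5 and Smith normal form diag(1,1,1,1,1).

Boundary ∂_2: C_2 → C_1 maps a triangle to the signed sum of its edges. For instance
  ∂[1,2,6] = [2,6] − [1,6] + [1,2],
  ∂[2,3,6] = [3,6] − [2,6] + [2,3].
This gives a 15×10 integer matrix of rank 10; reducing to Smith normal form yields diagonal entries (1,1,1,1,1,1,1,1,1,2).

Computing H_k = (kernel of ∂_k) / (image of ∂_{k+1}):

  H_0: rank C_0 − rank ∂_1 = 6 − 5 = 1, and the invariant factors of ∂_1 are all 1, so H_0 = Z.
  H_1: rank ker ∂_1 − rank ∂_2 = (15 − 5) − 10 = 0, and ∂_2 has invariant factor 2 > 1, so H_1 = Z/2Z.
  H_2: rank ker ∂_2 − rank ∂_3 = (10 − 10) − 0 = 0, and there is no ∂_3, so H_2 = 0.

As a check, the Euler characteristic is 6 − 15 + 10 = 1, which agrees with 1 − 0 + 0 = 1.
(K is a triangulation of the real projective plane RP^2.)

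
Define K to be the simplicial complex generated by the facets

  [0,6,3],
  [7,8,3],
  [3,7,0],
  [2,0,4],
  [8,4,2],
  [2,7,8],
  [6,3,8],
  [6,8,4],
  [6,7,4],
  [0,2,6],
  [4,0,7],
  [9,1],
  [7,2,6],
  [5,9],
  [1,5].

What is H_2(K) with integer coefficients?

Order the vertices as 0 < 1 < 2 < 3 < 4 < 5 < 6 < 7 < 8 < 9. Listing each simplex with vertices in this order, K has dimension 2 with simplices:

  0-simplices (10): [0], [1], [2], [3], [4], [5], [6], [7], [8], [9]
  1-simplices (21): [0,2], [0,3], [0,4], [0,6], [0,7], [1,5], [1,9], [2,4], [2,6], [2,7], [2,8], [3,6], [3,7], [3,8], [4,6], [4,7], [4,8], [5,9], [6,7], [6,8], [7,8]
  2-simplices (12): [0,2,4], [0,2,6], [0,3,6], [0,3,7], [0,4,7], [2,4,8], [2,6,7], [2,7,8], [3,6,8], [3,7,8], [4,6,7], [4,6,8]

Hence C_0 ≅ Z^10, C_1 ≅ Z^21, C_2 ≅ Z^12.

The boundary map ∂_1: C_1 → C_0 is given by ∂[p,q] = [q] − [p]. For instance
  ∂[1,9] = [9] − [1].
As a 10×21 matrix over Z this has rank 8, with invariant factors (1,1,1,1,1,1,1,1).

∂_2: C_2 → C_1 maps a triangle to the signed sum of its edges. For instance
  ∂[0,4,7] = [4,7] − [0,7] + [0,4],
  ∂[4,6,7] = [6,7] − [4,7] + [4,6].
This gives a 21×12 integer matrix of rank 12; reducing to Smith normal form yields diagonal entries (1,1,1,1,1,1,1,1,1,1,1,2).

Computing H_k = (kernel of ∂_k) / (image of ∂_{k+1}):

  H_2: rank ker ∂_2 − rank ∂_3 = (12 − 12) − 0 = 0, and there is no ∂_3, so H_2 ≅ 0.

H_2 = 0.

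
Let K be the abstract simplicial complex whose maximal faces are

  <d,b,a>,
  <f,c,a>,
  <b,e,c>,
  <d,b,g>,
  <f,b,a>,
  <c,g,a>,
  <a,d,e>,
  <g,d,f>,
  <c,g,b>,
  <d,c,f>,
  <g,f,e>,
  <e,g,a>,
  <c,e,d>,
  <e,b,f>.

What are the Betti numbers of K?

Take the total order a < b < c < d < e < f < g on the vertex set. Then K (dimension 2) consists of the simplices:

  0-simplices (7): a, b, c, d, e, f, g
  1-simplices (21): ab, ac, ad, ae, af, ag, bc, bd, be, bf, bg, cd, ce, cf, cg, de, df, dg, ef, eg, fg
  2-simplices (14): abd, abf, acf, acg, ade, aeg, bce, bcg, bdg, bef, cde, cdf, dfg, efg

giving chain groups C_0 ≅ Z^7, C_1 ≅ Z^21, C_2 ≅ Z^14.

The boundary map ∂_1: C_1 → C_0 is given by ∂[p,q] = [q] − [p]. For instance
  ∂cg = g − c.
The resulting 7×21 matrix has rank 6, and its Smith normal form has invariant factors (1,1,1,1,1,1).

∂_2: C_2 → C_1 sends each 2-simplex [p,q,r] to [q,r] − [p,r] + [p,q]. For instance
  ∂cde = de − ce + cd,
  ∂acf = cf − af + ac.
This gives a 21×14 integer matrix of rank 13; reducing to Smith normal form yields diagonal entries (1,1,1,1,1,1,1,1,1,1,1,1,1).

Now H_k = ker ∂_k / im ∂_{k+1}, so:

  H_0: rank C_0 − rank ∂_1 = 7 − 6 = 1, and the invariant factors of ∂_1 are all 1, so H_0 = Z.
  H_1: rank ker ∂_1 − rank ∂_2 = (21 − 6) − 13 = 2, and the invariant factors of ∂_2 are all 1, so H_1 = Z^2.
  H_2: rank ker ∂_2 − rank ∂_3 = (14 − 13) − 0 = 1, and there is no ∂_3, so H_2 = Z.

As a check, the Euler characteristic is 7 − 21 + 14 = 0, which agrees with 1 − 2 + 1 = 0.

Hence the Betti numbers are b_0 = 1, b_1 = 2, b_2 = 1.

b_0 = 1, b_1 = 2, b_2 = 1.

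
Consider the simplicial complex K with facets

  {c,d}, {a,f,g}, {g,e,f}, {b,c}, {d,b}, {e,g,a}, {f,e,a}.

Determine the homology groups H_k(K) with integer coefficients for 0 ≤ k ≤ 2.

Fix the vertex order a < b < c < d < e < f < g and write every simplex with vertices in increasing order. Then dim K = 2 and the simplices of K are:

  0-simplices (7): a, b, c, d, e, f, g
  1-simplices (9): ae, af, ag, bc, bd, cd, ef, eg, fg
  2-simplices (4): aef, aeg, afg, efg

giving chain groups C_0 ≅ Z^7, C_1 ≅ Z^9, C_2 ≅ Z^4.

The boundary map ∂_1: C_1 → C_0 sends each edge [p,q] (with p < q) to q − p.
The resulting 7×9 matrix has rank 5, and its Smith normal form has invariant factors (1,1,1,1,1).

Boundary ∂_2: C_2 → C_1 sends each 2-simplex [p,q,r] to [q,r] − [p,r] + [p,q]. For instance
  ∂aeg = eg − ag + ae,
  ∂afg = fg − ag + af.
As a 9×4 matrix over Z this has rank 3, with invariant factors (1,1,1).

Reading off H_k = ker ∂_k / im ∂_{k+1}:

  H_0: rank C_0 − rank ∂_1 = 7 − 5 = 2, and the invariant factors of ∂_1 are all 1, so H_0 ≅ Z^2.
  H_1: rank ker ∂_1 − rank ∂_2 = (9 − 5) − 3 = 1, and the invariant factors of ∂_2 are all 1, so H_1 ≅ Z.
  H_2: rank ker ∂_2 − rank ∂_3 = (4 − 3) − 0 = 1, and there is no ∂_3, so H_2 ≅ Z.

H_0 ≅ Z^2,  H_1 ≅ Z,  H_2 ≅ Z.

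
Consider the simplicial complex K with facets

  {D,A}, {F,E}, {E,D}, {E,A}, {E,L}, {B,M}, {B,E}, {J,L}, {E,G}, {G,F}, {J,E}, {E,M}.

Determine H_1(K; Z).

H_1 ≅ Z^4.

Take the total order A < B < D < E < F < G < J < L < M on the vertex set. Then K (dimension 1) consists of the simplices:

  0-simplices (9): A, B, D, E, F, G, J, L, M
  1-simplices (12): AD, AE, BE, BM, DE, EF, EG, EJ, EL, EM, FG, JL

so the chain groups are C_0 ≅ Z^9, C_1 ≅ Z^12.

∂_1: C_1 → C_0 maps an edge to its endpoints' difference, ∂[p,q] = q − p. For instance
  ∂EG = G − E.
This gives a 9×12 integer matrix of rank 8; reducing to Smith normal form yields diagonal entries (1,1,1,1,1,1,1,1).

Reading off H_k = ker ∂_k / im ∂_{k+1}:

  H_1: rank ker ∂_1 − rank ∂_2 = (12 − 8) − 0 = 4, and there is no ∂_2, so H_1 ≅ Z^4.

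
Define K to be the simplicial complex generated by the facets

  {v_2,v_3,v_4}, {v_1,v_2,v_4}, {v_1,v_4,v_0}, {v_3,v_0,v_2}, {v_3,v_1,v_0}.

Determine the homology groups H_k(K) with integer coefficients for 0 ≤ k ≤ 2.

We work with the vertex ordering v_0 < v_1 < v_2 < v_3 < v_4. The simplices of K, each written with vertices in increasing order, are:

  0-simplices (5): [v_0], [v_1], [v_2], [v_3], [v_4]
  1-simplices (10): [v_0,v_1], [v_0,v_2], [v_0,v_3], [v_0,v_4], [v_1,v_2], [v_1,v_3], [v_1,v_4], [v_2,v_3], [v_2,v_4], [v_3,v_4]
  2-simplices (5): [v_0,v_1,v_3], [v_0,v_1,v_4], [v_0,v_2,v_3], [v_1,v_2,v_4], [v_2,v_3,v_4]

Hence C_0 ≅ Z^5, C_1 ≅ Z^10, C_2 ≅ Z^5.

The boundary map ∂_1: C_1 → C_0 is given by ∂[p,q] = [q] − [p].
The 5×10 boundary matrix has rank 4 and Smith normal form diag(1,1,1,1).

Boundary ∂_2: C_2 → C_1 acts by ∂[p,q,r] = [q,r] − [p,r] + [p,q]. For instance
  ∂[v_2,v_3,v_4] = [v_3,v_4] − [v_2,v_4] + [v_2,v_3],
  ∂[v_0,v_1,v_3] = [v_1,v_3] − [v_0,v_3] + [v_0,v_1].
The 10×5 boundary matrix has rank 5 and Smith normal form diag(1,1,1,1,1).

Now H_k = ker ∂_k / im ∂_{k+1}, so:

  H_0: rank C_0 − rank ∂_1 = 5 − 4 = 1, and the invariant factors of ∂_1 are all 1, so H_0 = Z.
  H_1: rank ker ∂_1 − rank ∂_2 = (10 − 4) − 5 = 1, and the invariant factors of ∂_2 are all 1, so H_1 = Z.
  H_2: rank ker ∂_2 − rank ∂_3 = (5 − 5) − 0 = 0, and there is no ∂_3, so H_2 = 0.

As a check, the Euler characteristic is 5 − 10 + 5 = 0, which agrees with 1 − 1 + 0 = 0.
(K is a triangulation of the Möbius band.)

H_0 ≅ Z,  H_1 ≅ Z,  H_2 = 0.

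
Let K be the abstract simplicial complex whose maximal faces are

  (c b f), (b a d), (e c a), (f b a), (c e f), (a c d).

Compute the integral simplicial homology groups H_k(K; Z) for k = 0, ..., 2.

K has 6 vertices, 12 edges, 6 triangles.
rank ∂_0 = 0, rank ∂_1 = 5 ⇒ b_0 = 6 − 0 − 5 = 1; all invariant factors of ∂_1 are 1 so no torsion. So H_0 ≅ Z.
rank ∂_1 = 5, rank ∂_2 = 6 ⇒ b_1 = 12 − 5 − 6 = 1; all invariant factors of ∂_2 are 1 so no torsion. So H_1 ≅ Z.
rank ∂_2 = 6, rank ∂_3 = 0 ⇒ b_2 = 6 − 6 − 0 = 0. So H_2 ≅ 0.

H_0 = Z,  H_1 = Z,  H_2 = 0.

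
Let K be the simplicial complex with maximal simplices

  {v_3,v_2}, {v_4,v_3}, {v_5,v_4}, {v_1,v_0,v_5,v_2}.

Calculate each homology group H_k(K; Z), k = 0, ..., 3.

We work with the vertex ordering v_0 < v_1 < v_2 < v_3 < v_4 < v_5. The simplices of K, each written with vertices in increasing order, are:

  0-simplices (6): [v_0], [v_1], [v_2], [v_3], [v_4], [v_5]
  1-simplices (9): [v_0,v_1], [v_0,v_2], [v_0,v_5], [v_1,v_2], [v_1,v_5], [v_2,v_3], [v_2,v_5], [v_3,v_4], [v_4,v_5]
  2-simplices (4): [v_0,v_1,v_2], [v_0,v_1,v_5], [v_0,v_2,v_5], [v_1,v_2,v_5]
  3-simplices (1): [v_0,v_1,v_2,v_5]

giving chain groups C_0 ≅ Z^6, C_1 ≅ Z^9, C_2 ≅ Z^4, C_3 ≅ Z^1.

Boundary ∂_1: C_1 → C_0 sends each edge [p,q] (with p < q) to q − p.
This gives a 6×9 integer matrix of rank 5; reducing to Smith normal form yields diagonal entries (1,1,1,1,1).

The boundary map ∂_2: C_2 → C_1 maps a triangle to the signed sum of its edges. For instance
  ∂[v_0,v_1,v_5] = [v_1,v_5] − [v_0,v_5] + [v_0,v_1],
  ∂[v_0,v_2,v_5] = [v_2,v_5] − [v_0,v_5] + [v_0,v_2].
This gives a 9×4 integer matrix of rank 3; reducing to Smith normal form yields diagonal entries (1,1,1).

The boundary map ∂_3: C_3 → C_2 sends each 3-simplex σ to the alternating sum Σ_i (−1)^i (σ with its i-th vertex removed). For instance
  ∂[v_0,v_1,v_2,v_5] = [v_1,v_2,v_5] − [v_0,v_2,v_5] + [v_0,v_1,v_5] − [v_0,v_1,v_2].
The resulting 4×1 matrix has rank 1, and its Smith normal form has invariant factors (1).

Computing H_k = (kernel of ∂_k) / (image of ∂_{k+1}):

  H_0: rank C_0 − rank ∂_1 = 6 − 5 = 1, and the invariant factors of ∂_1 are all 1, so H_0 = Z.
  H_1: rank ker ∂_1 − rank ∂_2 = (9 − 5) − 3 = 1, and the invariant factors of ∂_2 are all 1, so H_1 = Z.
  H_2: rank ker ∂_2 − rank ∂_3 = (4 − 3) − 1 = 0, and the invariant factors of ∂_3 are all 1, so H_2 = 0.
  H_3: rank ker ∂_3 − rank ∂_4 = (1 − 1) − 0 = 0, and there is no ∂_4, so H_3 = 0.

H_0 = Z,  H_1 = Z,  H_2 = 0,  H_3 = 0.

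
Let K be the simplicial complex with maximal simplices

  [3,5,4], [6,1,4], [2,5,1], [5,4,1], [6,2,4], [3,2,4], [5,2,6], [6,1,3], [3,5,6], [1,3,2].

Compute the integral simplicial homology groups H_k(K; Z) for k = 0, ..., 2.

H_0 ≅ Z,  H_1 ≅ Z_2,  H_2 = 0.

We work with the vertex ordering 1 < 2 < 3 < 4 < 5 < 6. The simplices of K, each written with vertices in increasing order, are:

  0-simplices (6): [1], [2], [3], [4], [5], [6]
  1-simplices (15): [1,2], [1,3], [1,4], [1,5], [1,6], [2,3], [2,4], [2,5], [2,6], [3,4], [3,5], [3,6], [4,5], [4,6], [5,6]
  2-simplices (10): [1,2,3], [1,2,5], [1,3,6], [1,4,5], [1,4,6], [2,3,4], [2,4,6], [2,5,6], [3,4,5], [3,5,6]

giving chain groups C_0 ≅ Z^6, C_1 ≅ Z^15, C_2 ≅ Z^10.

The boundary map ∂_1: C_1 → C_0 is given by ∂[p,q] = [q] − [p].
This gives a 6×15 integer matrix of rank 5; reducing to Smith normal form yields diagonal entries (1,1,1,1,1).

The boundary map ∂_2: C_2 → C_1 sends each 2-simplex [p,q,r] to [q,r] − [p,r] + [p,q]. For instance
  ∂[1,4,5] = [4,5] − [1,5] + [1,4],
  ∂[3,4,5] = [4,5] − [3,5] + [3,4].
The resulting 15×10 matrix has rank 10, and its Smith normal form has invariant factors (1,1,1,1,1,1,1,1,1,2).

From H_k ≅ ker(∂_k) / im(∂_{k+1}) we obtain:

  H_0: rank C_0 − rank ∂_1 = 6 − 5 = 1, and the invariant factors of ∂_1 are all 1, so H_0 = Z.
  H_1: rank ker ∂_1 − rank ∂_2 = (15 − 5) − 10 = 0, and ∂_2 has invariant factor 2 > 1, so H_1 = Z_2.
  H_2: rank ker ∂_2 − rank ∂_3 = (10 − 10) − 0 = 0, and there is no ∂_3, so H_2 = 0.

As a check, the Euler characteristic is 6 − 15 + 10 = 1, which agrees with 1 − 0 + 0 = 1.
(K is a triangulation of the real projective plane RP^2.)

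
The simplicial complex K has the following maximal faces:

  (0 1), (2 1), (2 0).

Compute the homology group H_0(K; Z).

H_0 = Z.

We work with the vertex ordering 0 < 1 < 2. The simplices of K, each written with vertices in increasing order, are:

  0-simplices (3): [0], [1], [2]
  1-simplices (3): [0,1], [0,2], [1,2]

giving chain groups C_0 ≅ Z^3, C_1 ≅ Z^3.

Boundary ∂_1: C_1 → C_0 sends each edge [p,q] (with p < q) to q − p. For instance
  ∂[0,2] = [2] − [0].
The resulting 3×3 matrix has rank 2, and its Smith normal form has invariant factors (1,1).

Now H_k = ker ∂_k / im ∂_{k+1}, so:

  H_0: rank C_0 − rank ∂_1 = 3 − 2 = 1, and the invariant factors of ∂_1 are all 1, so H_0 = Z.

(K is a triangulation of the circle S^1.)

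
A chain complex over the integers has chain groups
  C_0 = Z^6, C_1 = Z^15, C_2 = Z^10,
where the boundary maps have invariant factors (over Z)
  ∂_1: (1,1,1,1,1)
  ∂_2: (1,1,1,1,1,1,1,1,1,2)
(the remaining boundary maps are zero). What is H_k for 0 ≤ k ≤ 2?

H_0: b_0 = 6 − 0 − 5 = 1; torsion from ∂_1 factors > 1: none. So H_0 ≅ Z.
H_1: b_1 = 15 − 5 − 10 = 0; torsion from ∂_2 factors > 1: [2]. So H_1 ≅ Z/2.
H_2: b_2 = 10 − 10 − 0 = 0; torsion from ∂_3 factors > 1: none. So H_2 ≅ 0.

H_0 ≅ Z,  H_1 ≅ Z/2,  H_2 = 0.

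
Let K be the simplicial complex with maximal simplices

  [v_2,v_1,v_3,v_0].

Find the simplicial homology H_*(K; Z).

We work with the vertex ordering v_0 < v_1 < v_2 < v_3. The simplices of K, each written with vertices in increasing order, are:

  0-simplices (4): [v_0], [v_1], [v_2], [v_3]
  1-simplices (6): [v_0,v_1], [v_0,v_2], [v_0,v_3], [v_1,v_2], [v_1,v_3], [v_2,v_3]
  2-simplices (4): [v_0,v_1,v_2], [v_0,v_1,v_3], [v_0,v_2,v_3], [v_1,v_2,v_3]
  3-simplices (1): [v_0,v_1,v_2,v_3]

so the chain groups are C_0 ≅ Z^4, C_1 ≅ Z^6, C_2 ≅ Z^4, C_3 ≅ Z^1.

Boundary ∂_1: C_1 → C_0 maps an edge to its endpoints' difference, ∂[p,q] = q − p. For instance
  ∂[v_2,v_3] = [v_3] − [v_2].
The resulting 4×6 matrix has rank 3, and its Smith normal form has invariant factors (1,1,1).

∂_2: C_2 → C_1 maps a triangle to the signed sum of its edges. For instance
  ∂[v_0,v_1,v_3] = [v_1,v_3] − [v_0,v_3] + [v_0,v_1],
  ∂[v_0,v_1,v_2] = [v_1,v_2] − [v_0,v_2] + [v_0,v_1].
The 6×4 boundary matrix has rank 3 and Smith normal form diag(1,1,1).

The boundary map ∂_3: C_3 → C_2 sends each 3-simplex σ to the alternating sum Σ_i (−1)^i (σ with its i-th vertex removed). For instance
  ∂[v_0,v_1,v_2,v_3] = [v_1,v_2,v_3] − [v_0,v_2,v_3] + [v_0,v_1,v_3] − [v_0,v_1,v_2].
The 4×1 boundary matrix has rank 1 and Smith normal form diag(1).

Now H_k = ker ∂_k / im ∂_{k+1}, so:

  H_0: rank C_0 − rank ∂_1 = 4 − 3 = 1, and the invariant factors of ∂_1 are all 1, so H_0 ≅ Z.
  H_1: rank ker ∂_1 − rank ∂_2 = (6 − 3) − 3 = 0, and the invariant factors of ∂_2 are all 1, so H_1 ≅ 0.
  H_2: rank ker ∂_2 − rank ∂_3 = (4 − 3) − 1 = 0, and the invariant factors of ∂_3 are all 1, so H_2 ≅ 0.
  H_3: rank ker ∂_3 − rank ∂_4 = (1 − 1) − 0 = 0, and there is no ∂_4, so H_3 ≅ 0.

H_0 = Z,  H_1 = 0,  H_2 = 0,  H_3 = 0.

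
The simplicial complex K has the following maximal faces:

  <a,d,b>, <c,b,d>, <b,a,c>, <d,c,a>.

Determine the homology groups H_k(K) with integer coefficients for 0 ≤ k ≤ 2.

Fix the vertex order a < b < c < d and write every simplex with vertices in increasing order. Then dim K = 2 and the simplices of K are:

  0-simplices (4): a, b, c, d
  1-simplices (6): ab, ac, ad, bc, bd, cd
  2-simplices (4): abc, abd, acd, bcd

so the chain groups are C_0 ≅ Z^4, C_1 ≅ Z^6, C_2 ≅ Z^4.

Boundary ∂_1: C_1 → C_0 sends each edge [p,q] (with p < q) to q − p.
The 4×6 boundary matrix has rank 3 and Smith normal form diag(1,1,1).

∂_2: C_2 → C_1 sends each 2-simplex [p,q,r] to [q,r] − [p,r] + [p,q]. For instance
  ∂acd = cd − ad + ac,
  ∂bcd = cd − bd + bc.
As a 6×4 matrix over Z this has rank 3, with invariant factors (1,1,1).

From H_k ≅ ker(∂_k) / im(∂_{k+1}) we obtain:

  H_0: rank C_0 − rank ∂_1 = 4 − 3 = 1, and the invariant factors of ∂_1 are all 1, so H_0 ≅ Z.
  H_1: rank ker ∂_1 − rank ∂_2 = (6 − 3) − 3 = 0, and the invariant factors of ∂_2 are all 1, so H_1 ≅ 0.
  H_2: rank ker ∂_2 − rank ∂_3 = (4 − 3) − 0 = 1, and there is no ∂_3, so H_2 ≅ Z.

(K is a triangulation of the 2-sphere S^2.)

H_0 ≅ Z,  H_1 = 0,  H_2 ≅ Z.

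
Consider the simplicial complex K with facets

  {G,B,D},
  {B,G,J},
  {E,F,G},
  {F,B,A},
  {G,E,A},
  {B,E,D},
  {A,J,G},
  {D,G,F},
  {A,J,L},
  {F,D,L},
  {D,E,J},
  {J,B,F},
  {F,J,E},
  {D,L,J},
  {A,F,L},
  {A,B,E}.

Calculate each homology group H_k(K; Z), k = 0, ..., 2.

We work with the vertex ordering A < B < D < E < F < G < J < L. The simplices of K, each written with vertices in increasing order, are:

  0-simplices (8): A, B, D, E, F, G, J, L
  1-simplices (24): AB, AE, AF, AG, AJ, AL, BD, BE, BF, BG, BJ, DE, DF, DG, DJ, DL, EF, EG, EJ, FG, FJ, FL, GJ, JL
  2-simplices (16): ABE, ABF, AEG, AFL, AGJ, AJL, BDE, BDG, BFJ, BGJ, DEJ, DFG, DFL, DJL, EFG, EFJ

so the chain groups are C_0 ≅ Z^8, C_1 ≅ Z^24, C_2 ≅ Z^16.

The boundary map ∂_1: C_1 → C_0 maps an edge to its endpoints' difference, ∂[p,q] = q − p.
This gives a 8×24 integer matrix of rank 7; reducing to Smith normal form yields diagonal entries (1,1,1,1,1,1,1).

Boundary ∂_2: C_2 → C_1 acts by ∂[p,q,r] = [q,r] − [p,r] + [p,q]. For instance
  ∂AJL = JL − AL + AJ,
  ∂AFL = FL − AL + AF.
As a 24×16 matrix over Z this has rank 15, with invariant factors (1,1,1,1,1,1,1,1,1,1,1,1,1,1,1).

Computing H_k = (kernel of ∂_k) / (image of ∂_{k+1}):

  H_0: rank C_0 − rank ∂_1 = 8 − 7 = 1, and the invariant factors of ∂_1 are all 1, so H_0 ≅ Z.
  H_1: rank ker ∂_1 − rank ∂_2 = (24 − 7) − 15 = 2, and the invariant factors of ∂_2 are all 1, so H_1 ≅ Z^2.
  H_2: rank ker ∂_2 − rank ∂_3 = (16 − 15) − 0 = 1, and there is no ∂_3, so H_2 ≅ Z.

H_0 = Z,  H_1 = Z^2,  H_2 = Z.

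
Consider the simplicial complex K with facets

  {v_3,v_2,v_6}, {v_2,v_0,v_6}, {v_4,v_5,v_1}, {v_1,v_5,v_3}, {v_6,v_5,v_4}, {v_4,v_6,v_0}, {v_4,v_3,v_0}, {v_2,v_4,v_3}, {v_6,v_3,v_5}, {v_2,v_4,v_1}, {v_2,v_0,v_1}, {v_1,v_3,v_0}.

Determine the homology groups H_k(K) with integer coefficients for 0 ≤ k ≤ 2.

We work with the vertex ordering v_0 < v_1 < v_2 < v_3 < v_4 < v_5 < v_6. The simplices of K, each written with vertices in increasing order, are:

  0-simplices (7): [v_0], [v_1], [v_2], [v_3], [v_4], [v_5], [v_6]
  1-simplices (18): (18 of them)
  2-simplices (12): (12 of them)

so the chain groups are C_0 ≅ Z^7, C_1 ≅ Z^18, C_2 ≅ Z^12.

Boundary ∂_1: C_1 → C_0 sends each edge [p,q] (with p < q) to q − p.
The 7×18 boundary matrix has rank 6 and Smith normal form diag(1,1,1,1,1,1).

Boundary ∂_2: C_2 → C_1 maps a triangle to the signed sum of its edges. For instance
  ∂[v_1,v_3,v_5] = [v_3,v_5] − [v_1,v_5] + [v_1,v_3],
  ∂[v_0,v_1,v_3] = [v_1,v_3] − [v_0,v_3] + [v_0,v_1].
As a 18×12 matrix over Z this has rank 12, with invariant factors (1,1,1,1,1,1,1,1,1,1,1,2).

From H_k ≅ ker(∂_k) / im(∂_{k+1}) we obtain:

  H_0: rank C_0 − rank ∂_1 = 7 − 6 = 1, and the invariant factors of ∂_1 are all 1, so H_0 ≅ Z.
  H_1: rank ker ∂_1 − rank ∂_2 = (18 − 6) − 12 = 0, and ∂_2 has invariant factor 2 > 1, so H_1 ≅ Z/2.
  H_2: rank ker ∂_2 − rank ∂_3 = (12 − 12) − 0 = 0, and there is no ∂_3, so H_2 ≅ 0.

H_0 ≅ Z,  H_1 ≅ Z/2,  H_2 = 0.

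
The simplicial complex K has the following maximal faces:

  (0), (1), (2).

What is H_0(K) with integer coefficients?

H_0 = Z^3.

K has 3 vertices.
rank ∂_0 = 0, rank ∂_1 = 0 ⇒ b_0 = 3 − 0 − 0 = 3. So H_0 ≅ Z^3.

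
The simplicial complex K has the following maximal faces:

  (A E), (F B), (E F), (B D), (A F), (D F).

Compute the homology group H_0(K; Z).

H_0 = Z.

K has 5 vertices, 6 edges.
rank ∂_0 = 0, rank ∂_1 = 4 ⇒ b_0 = 5 − 0 − 4 = 1; all invariant factors of ∂_1 are 1 so no torsion. So H_0 ≅ Z.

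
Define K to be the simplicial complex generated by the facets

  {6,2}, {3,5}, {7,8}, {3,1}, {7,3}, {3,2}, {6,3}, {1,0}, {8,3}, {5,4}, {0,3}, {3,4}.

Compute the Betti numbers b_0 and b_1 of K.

b_0 = 1, b_1 = 4.

Fix the vertex order 0 < 1 < 2 < 3 < 4 < 5 < 6 < 7 < 8 and write every simplex with vertices in increasing order. Then dim K = 1 and the simplices of K are:

  0-simplices (9): [0], [1], [2], [3], [4], [5], [6], [7], [8]
  1-simplices (12): [0,1], [0,3], [1,3], [2,3], [2,6], [3,4], [3,5], [3,6], [3,7], [3,8], [4,5], [7,8]

Hence C_0 ≅ Z^9, C_1 ≅ Z^12.

Boundary ∂_1: C_1 → C_0 maps an edge to its endpoints' difference, ∂[p,q] = q − p.
This gives a 9×12 integer matrix of rank 8; reducing to Smith normal form yields diagonal entries (1,1,1,1,1,1,1,1).

Computing H_k = (kernel of ∂_k) / (image of ∂_{k+1}):

  H_0: rank C_0 − rank ∂_1 = 9 − 8 = 1, and the invariant factors of ∂_1 are all 1, so H_0 = Z.
  H_1: rank ker ∂_1 − rank ∂_2 = (12 − 8) − 0 = 4, and there is no ∂_2, so H_1 = Z^4.

As a check, the Euler characteristic is 9 − 12 = -3, which agrees with 1 − 4 = -3.
(K is a triangulation of a wedge of 4 circles.)

Hence the Betti numbers are b_0 = 1, b_1 = 4.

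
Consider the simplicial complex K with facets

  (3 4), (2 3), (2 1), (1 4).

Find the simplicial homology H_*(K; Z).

H_0 ≅ Z,  H_1 ≅ Z.

K has 4 vertices, 4 edges.
rank ∂_0 = 0, rank ∂_1 = 3 ⇒ b_0 = 4 − 0 − 3 = 1; all invariant factors of ∂_1 are 1 so no torsion. So H_0 ≅ Z.
rank ∂_1 = 3, rank ∂_2 = 0 ⇒ b_1 = 4 − 3 − 0 = 1. So H_1 ≅ Z.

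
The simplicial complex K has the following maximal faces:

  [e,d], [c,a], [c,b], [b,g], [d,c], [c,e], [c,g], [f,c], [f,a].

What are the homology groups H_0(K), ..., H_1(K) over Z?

Fix the vertex order a < b < c < d < e < f < g and write every simplex with vertices in increasing order. Then dim K = 1 and the simplices of K are:

  0-simplices (7): a, b, c, d, e, f, g
  1-simplices (9): ac, af, bc, bg, cd, ce, cf, cg, de

giving chain groups C_0 ≅ Z^7, C_1 ≅ Z^9.

∂_1: C_1 → C_0 sends each edge [p,q] (with p < q) to q − p. For instance
  ∂ac = c − a.
The 7×9 boundary matrix has rank 6 and Smith normal form diag(1,1,1,1,1,1).

From H_k ≅ ker(∂_k) / im(∂_{k+1}) we obtain:

  H_0: rank C_0 − rank ∂_1 = 7 − 6 = 1, and the invariant factors of ∂_1 are all 1, so H_0 = Z.
  H_1: rank ker ∂_1 − rank ∂_2 = (9 − 6) − 0 = 3, and there is no ∂_2, so H_1 = Z^3.

As a check, the Euler characteristic is 7 − 9 = -2, which agrees with 1 − 3 = -2.

H_0 ≅ Z,  H_1 ≅ Z^3.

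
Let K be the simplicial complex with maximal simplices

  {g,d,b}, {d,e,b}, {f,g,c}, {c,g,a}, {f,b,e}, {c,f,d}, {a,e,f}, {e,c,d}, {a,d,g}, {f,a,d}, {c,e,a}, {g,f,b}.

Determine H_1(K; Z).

H_1 ≅ Z/2.

We work with the vertex ordering a < b < c < d < e < f < g. The simplices of K, each written with vertices in increasing order, are:

  0-simplices (7): a, b, c, d, e, f, g
  1-simplices (18): ac, ad, ae, af, ag, bd, be, bf, bg, cd, ce, cf, cg, de, df, dg, ef, fg
  2-simplices (12): ace, acg, adf, adg, aef, bde, bdg, bef, bfg, cde, cdf, cfg

Hence C_0 ≅ Z^7, C_1 ≅ Z^18, C_2 ≅ Z^12.

The boundary map ∂_1: C_1 → C_0 sends each edge [p,q] (with p < q) to q − p. For instance
  ∂dg = g − d.
As a 7×18 matrix over Z this has rank 6, with invariant factors (1,1,1,1,1,1).

∂_2: C_2 → C_1 sends each 2-simplex [p,q,r] to [q,r] − [p,r] + [p,q]. For instance
  ∂bef = ef − bf + be,
  ∂bdg = dg − bg + bd.
The 18×12 boundary matrix has rank 12 and Smith normal form diag(1,1,1,1,1,1,1,1,1,1,1,2).

From H_k ≅ ker(∂_k) / im(∂_{k+1}) we obtain:

  H_1: rank ker ∂_1 − rank ∂_2 = (18 − 6) − 12 = 0, and ∂_2 has invariant factor 2 > 1, so H_1 ≅ Z/2.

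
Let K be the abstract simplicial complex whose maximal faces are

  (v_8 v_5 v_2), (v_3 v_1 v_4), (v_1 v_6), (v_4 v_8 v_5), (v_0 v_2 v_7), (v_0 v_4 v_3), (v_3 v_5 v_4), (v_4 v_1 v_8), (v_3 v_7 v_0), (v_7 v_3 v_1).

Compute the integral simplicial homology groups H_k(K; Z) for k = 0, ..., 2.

Take the total order v_0 < v_1 < v_2 < v_3 < v_4 < v_5 < v_6 < v_7 < v_8 on the vertex set. Then K (dimension 2) consists of the simplices:

  0-simplices (9): [v_0], [v_1], [v_2], [v_3], [v_4], [v_5], [v_6], [v_7], [v_8]
  1-simplices (18): (18 of them)
  2-simplices (9): [v_0,v_2,v_7], [v_0,v_3,v_4], [v_0,v_3,v_7], [v_1,v_3,v_4], [v_1,v_3,v_7], [v_1,v_4,v_8], [v_2,v_5,v_8], [v_3,v_4,v_5], [v_4,v_5,v_8]

giving chain groups C_0 ≅ Z^9, C_1 ≅ Z^18, C_2 ≅ Z^9.

The boundary map ∂_1: C_1 → C_0 is given by ∂[p,q] = [q] − [p]. For instance
  ∂[v_1,v_3] = [v_3] − [v_1].
This gives a 9×18 integer matrix of rank 8; reducing to Smith normal form yields diagonal entries (1,1,1,1,1,1,1,1).

∂_2: C_2 → C_1 maps a triangle to the signed sum of its edges. For instance
  ∂[v_2,v_5,v_8] = [v_5,v_8] − [v_2,v_8] + [v_2,v_5],
  ∂[v_0,v_2,v_7] = [v_2,v_7] − [v_0,v_7] + [v_0,v_2].
This gives a 18×9 integer matrix of rank 9; reducing to Smith normal form yields diagonal entries (1,1,1,1,1,1,1,1,1).

From H_k ≅ ker(∂_k) / im(∂_{k+1}) we obtain:

  H_0: rank C_0 − rank ∂_1 = 9 − 8 = 1, and the invariant factors of ∂_1 are all 1, so H_0 ≅ Z.
  H_1: rank ker ∂_1 − rank ∂_2 = (18 − 8) − 9 = 1, and the invariant factors of ∂_2 are all 1, so H_1 ≅ Z.
  H_2: rank ker ∂_2 − rank ∂_3 = (9 − 9) − 0 = 0, and there is no ∂_3, so H_2 ≅ 0.

H_0 ≅ Z,  H_1 ≅ Z,  H_2 = 0.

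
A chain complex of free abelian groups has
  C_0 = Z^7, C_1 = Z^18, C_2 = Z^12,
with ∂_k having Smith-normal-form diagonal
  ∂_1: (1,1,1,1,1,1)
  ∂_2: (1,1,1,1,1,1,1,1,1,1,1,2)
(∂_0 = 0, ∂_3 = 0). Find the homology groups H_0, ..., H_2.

H_0 ≅ Z,  H_1 ≅ Z/2,  H_2 = 0.

H_0: b_0 = 7 − 0 − 6 = 1; torsion from ∂_1 factors > 1: none. So H_0 ≅ Z.
H_1: b_1 = 18 − 6 − 12 = 0; torsion from ∂_2 factors > 1: [2]. So H_1 ≅ Z/2.
H_2: b_2 = 12 − 12 − 0 = 0; torsion from ∂_3 factors > 1: none. So H_2 ≅ 0.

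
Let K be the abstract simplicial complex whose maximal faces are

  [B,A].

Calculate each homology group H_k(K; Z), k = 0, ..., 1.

Take the total order A < B on the vertex set. Then K (dimension 1) consists of the simplices:

  0-simplices (2): A, B
  1-simplices (1): AB

so the chain groups are C_0 ≅ Z^2, C_1 ≅ Z^1.

The boundary map ∂_1: C_1 → C_0 sends each edge [p,q] (with p < q) to q − p. For instance
  ∂AB = B − A.
The 2×1 boundary matrix has rank 1 and Smith normal form diag(1).

Now H_k = ker ∂_k / im ∂_{k+1}, so:

  H_0: rank C_0 − rank ∂_1 = 2 − 1 = 1, and the invariant factors of ∂_1 are all 1, so H_0 = Z.
  H_1: rank ker ∂_1 − rank ∂_2 = (1 − 1) − 0 = 0, and there is no ∂_2, so H_1 = 0.

As a check, the Euler characteristic is 2 − 1 = 1, which agrees with 1 − 0 = 1.

H_0 = Z,  H_1 = 0.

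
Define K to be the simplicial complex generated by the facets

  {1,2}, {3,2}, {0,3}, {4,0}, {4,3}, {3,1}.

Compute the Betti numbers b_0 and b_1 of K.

b_0 = 1, b_1 = 2.

K has 5 vertices, 6 edges.
rank ∂_0 = 0, rank ∂_1 = 4 ⇒ b_0 = 5 − 0 − 4 = 1; all invariant factors of ∂_1 are 1 so no torsion. So H_0 ≅ Z.
rank ∂_1 = 4, rank ∂_2 = 0 ⇒ b_1 = 6 − 4 − 0 = 2. So H_1 ≅ Z^2.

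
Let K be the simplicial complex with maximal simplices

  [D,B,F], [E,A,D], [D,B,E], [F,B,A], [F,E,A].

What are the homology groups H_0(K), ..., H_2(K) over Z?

H_0 ≅ Z,  H_1 ≅ Z,  H_2 = 0.

Fix the vertex order A < B < D < E < F and write every simplex with vertices in increasing order. Then dim K = 2 and the simplices of K are:

  0-simplices (5): A, B, D, E, F
  1-simplices (10): AB, AD, AE, AF, BD, BE, BF, DE, DF, EF
  2-simplices (5): ABF, ADE, AEF, BDE, BDF

so the chain groups are C_0 ≅ Z^5, C_1 ≅ Z^10, C_2 ≅ Z^5.

Boundary ∂_1: C_1 → C_0 maps an edge to its endpoints' difference, ∂[p,q] = q − p. For instance
  ∂BD = D − B.
The resulting 5×10 matrix has rank 4, and its Smith normal form has invariant factors (1,1,1,1).

∂_2: C_2 → C_1 sends each 2-simplex [p,q,r] to [q,r] − [p,r] + [p,q]. For instance
  ∂BDF = DF − BF + BD,
  ∂BDE = DE − BE + BD.
This gives a 10×5 integer matrix of rank 5; reducing to Smith normal form yields diagonal entries (1,1,1,1,1).

From H_k ≅ ker(∂_k) / im(∂_{k+1}) we obtain:

  H_0: rank C_0 − rank ∂_1 = 5 − 4 = 1, and the invariant factors of ∂_1 are all 1, so H_0 = Z.
  H_1: rank ker ∂_1 − rank ∂_2 = (10 − 4) − 5 = 1, and the invariant factors of ∂_2 are all 1, so H_1 = Z.
  H_2: rank ker ∂_2 − rank ∂_3 = (5 − 5) − 0 = 0, and there is no ∂_3, so H_2 = 0.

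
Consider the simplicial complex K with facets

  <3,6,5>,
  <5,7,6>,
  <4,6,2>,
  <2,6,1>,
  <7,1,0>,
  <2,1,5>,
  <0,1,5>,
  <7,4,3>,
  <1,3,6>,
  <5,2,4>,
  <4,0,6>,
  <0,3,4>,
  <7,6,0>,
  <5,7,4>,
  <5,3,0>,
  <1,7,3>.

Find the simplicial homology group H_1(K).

Fix the vertex order 0 < 1 < 2 < 3 < 4 < 5 < 6 < 7 and write every simplex with vertices in increasing order. Then dim K = 2 and the simplices of K are:

  0-simplices (8): [0], [1], [2], [3], [4], [5], [6], [7]
  1-simplices (24): (24 of them)
  2-simplices (16): [0,1,5], [0,1,7], [0,3,4], [0,3,5], [0,4,6], [0,6,7], [1,2,5], [1,2,6], [1,3,6], [1,3,7], [2,4,5], [2,4,6], [3,4,7], [3,5,6], [4,5,7], [5,6,7]

so the chain groups are C_0 ≅ Z^8, C_1 ≅ Z^24, C_2 ≅ Z^16.

The boundary map ∂_1: C_1 → C_0 maps an edge to its endpoints' difference, ∂[p,q] = q − p.
The 8×24 boundary matrix has rank 7 and Smith normal form diag(1,1,1,1,1,1,1).

Boundary ∂_2: C_2 → C_1 acts by ∂[p,q,r] = [q,r] − [p,r] + [p,q]. For instance
  ∂[5,6,7] = [6,7] − [5,7] + [5,6],
  ∂[0,1,7] = [1,7] − [0,7] + [0,1].
The resulting 24×16 matrix has rank 15, and its Smith normal form has invariant factors (1,1,1,1,1,1,1,1,1,1,1,1,1,1,1).

From H_k ≅ ker(∂_k) / im(∂_{k+1}) we obtain:

  H_1: rank ker ∂_1 − rank ∂_2 = (24 − 7) − 15 = 2, and the invariant factors of ∂_2 are all 1, so H_1 = Z^2.

H_1 = Z^2.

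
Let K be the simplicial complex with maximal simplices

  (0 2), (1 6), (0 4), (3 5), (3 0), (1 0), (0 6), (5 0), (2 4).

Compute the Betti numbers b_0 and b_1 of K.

b_0 = 1, b_1 = 3.

K has 7 vertices, 9 edges.
rank ∂_0 = 0, rank ∂_1 = 6 ⇒ b_0 = 7 − 0 − 6 = 1; all invariant factors of ∂_1 are 1 so no torsion. So H_0 = Z.
rank ∂_1 = 6, rank ∂_2 = 0 ⇒ b_1 = 9 − 6 − 0 = 3. So H_1 = Z^3.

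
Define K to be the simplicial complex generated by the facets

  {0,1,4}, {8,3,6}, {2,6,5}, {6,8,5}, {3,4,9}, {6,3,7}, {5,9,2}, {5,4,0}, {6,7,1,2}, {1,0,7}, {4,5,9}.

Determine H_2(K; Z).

H_2 ≅ 0.

We work with the vertex ordering 0 < 1 < 2 < 3 < 4 < 5 < 6 < 7 < 8 < 9. The simplices of K, each written with vertices in increasing order, are:

  0-simplices (10): [0], [1], [2], [3], [4], [5], [6], [7], [8], [9]
  1-simplices (24): (24 of them)
  2-simplices (14): [0,1,4], [0,1,7], [0,4,5], [1,2,6], [1,2,7], [1,6,7], [2,5,6], [2,5,9], [2,6,7], [3,4,9], [3,6,7], [3,6,8], [4,5,9], [5,6,8]
  3-simplices (1): [1,2,6,7]

Hence C_0 ≅ Z^10, C_1 ≅ Z^24, C_2 ≅ Z^14, C_3 ≅ Z^1.

Boundary ∂_1: C_1 → C_0 sends each edge [p,q] (with p < q) to q − p.
The 10×24 boundary matrix has rank 9 and Smith normal form diag(1,1,1,1,1,1,1,1,1).

The boundary map ∂_2: C_2 → C_1 sends each 2-simplex [p,q,r] to [q,r] − [p,r] + [p,q]. For instance
  ∂[3,6,8] = [6,8] − [3,8] + [3,6],
  ∂[1,2,6] = [2,6] − [1,6] + [1,2].
As a 24×14 matrix over Z this has rank 13, with invariant factors (1,1,1,1,1,1,1,1,1,1,1,1,1).

Boundary ∂_3: C_3 → C_2 sends each 3-simplex σ to the alternating sum Σ_i (−1)^i (σ with its i-th vertex removed). For instance
  ∂[1,2,6,7] = [2,6,7] − [1,6,7] + [1,2,7] − [1,2,6].
The resulting 14×1 matrix has rank 1, and its Smith normal form has invariant factors (1).

Computing H_k = (kernel of ∂_k) / (image of ∂_{k+1}):

  H_2: rank ker ∂_2 − rank ∂_3 = (14 − 13) − 1 = 0, and the invariant factors of ∂_3 are all 1, so H_2 = 0.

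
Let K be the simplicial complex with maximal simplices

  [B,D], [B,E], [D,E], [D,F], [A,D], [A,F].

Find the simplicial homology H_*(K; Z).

We work with the vertex ordering A < B < D < E < F. The simplices of K, each written with vertices in increasing order, are:

  0-simplices (5): A, B, D, E, F
  1-simplices (6): AD, AF, BD, BE, DE, DF

so the chain groups are C_0 ≅ Z^5, C_1 ≅ Z^6.

∂_1: C_1 → C_0 sends each edge [p,q] (with p < q) to q − p.
As a 5×6 matrix over Z this has rank 4, with invariant factors (1,1,1,1).

From H_k ≅ ker(∂_k) / im(∂_{k+1}) we obtain:

  H_0: rank C_0 − rank ∂_1 = 5 − 4 = 1, and the invariant factors of ∂_1 are all 1, so H_0 ≅ Z.
  H_1: rank ker ∂_1 − rank ∂_2 = (6 − 4) − 0 = 2, and there is no ∂_2, so H_1 ≅ Z^2.

H_0 ≅ Z,  H_1 ≅ Z^2.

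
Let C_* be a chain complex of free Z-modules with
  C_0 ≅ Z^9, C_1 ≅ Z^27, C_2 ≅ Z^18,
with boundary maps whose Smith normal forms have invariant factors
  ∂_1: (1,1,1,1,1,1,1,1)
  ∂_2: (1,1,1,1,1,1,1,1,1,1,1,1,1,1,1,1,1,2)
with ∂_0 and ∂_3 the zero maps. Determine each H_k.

H_0: b_0 = 9 − 0 − 8 = 1; torsion from ∂_1 factors > 1: none. So H_0 ≅ Z.
H_1: b_1 = 27 − 8 − 18 = 1; torsion from ∂_2 factors > 1: [2]. So H_1 ≅ Z ⊕ Z/2Z.
H_2: b_2 = 18 − 18 − 0 = 0; torsion from ∂_3 factors > 1: none. So H_2 ≅ 0.

H_0 ≅ Z,  H_1 ≅ Z ⊕ Z/2Z,  H_2 = 0.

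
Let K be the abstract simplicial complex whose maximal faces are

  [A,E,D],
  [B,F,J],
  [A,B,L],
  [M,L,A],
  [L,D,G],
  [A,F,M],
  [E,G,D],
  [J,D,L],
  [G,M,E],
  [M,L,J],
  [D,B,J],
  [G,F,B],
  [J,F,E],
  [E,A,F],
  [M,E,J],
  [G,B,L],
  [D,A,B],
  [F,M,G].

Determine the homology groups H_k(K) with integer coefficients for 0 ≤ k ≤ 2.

H_0 ≅ Z,  H_1 ≅ Z ⊕ Z/2Z,  H_2 = 0.

Order the vertices as A < B < D < E < F < G < J < L < M. Listing each simplex with vertices in this order, K has dimension 2 with simplices:

  0-simplices (9): A, B, D, E, F, G, J, L, M
  1-simplices (27): AB, AD, AE, AF, AL, AM, BD, BF, BG, BJ, BL, DE, DG, DJ, DL, EF, EG, EJ, EM, FG, FJ, FM, GL, GM, JL, JM, LM
  2-simplices (18): ABD, ABL, ADE, AEF, AFM, ALM, BDJ, BFG, BFJ, BGL, DEG, DGL, DJL, EFJ, EGM, EJM, FGM, JLM

giving chain groups C_0 ≅ Z^9, C_1 ≅ Z^27, C_2 ≅ Z^18.

∂_1: C_1 → C_0 maps an edge to its endpoints' difference, ∂[p,q] = q − p.
The resulting 9×27 matrix has rank 8, and its Smith normal form has invariant factors (1,1,1,1,1,1,1,1).

Boundary ∂_2: C_2 → C_1 maps a triangle to the signed sum of its edges. For instance
  ∂ADE = DE − AE + AD,
  ∂ABD = BD − AD + AB.
The resulting 27×18 matrix has rank 18, and its Smith normal form has invariant factors (1,1,1,1,1,1,1,1,1,1,1,1,1,1,1,1,1,2).

Now H_k = ker ∂_k / im ∂_{k+1}, so:

  H_0: rank C_0 − rank ∂_1 = 9 − 8 = 1, and the invariant factors of ∂_1 are all 1, so H_0 ≅ Z.
  H_1: rank ker ∂_1 − rank ∂_2 = (27 − 8) − 18 = 1, and ∂_2 has invariant factor 2 > 1, so H_1 ≅ Z ⊕ Z/2Z.
  H_2: rank ker ∂_2 − rank ∂_3 = (18 − 18) − 0 = 0, and there is no ∂_3, so H_2 ≅ 0.

(K is a triangulation of the Klein bottle.)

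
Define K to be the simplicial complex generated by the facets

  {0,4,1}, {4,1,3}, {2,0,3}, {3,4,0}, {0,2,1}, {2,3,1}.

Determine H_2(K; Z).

H_2 = Z.

Order the vertices as 0 < 1 < 2 < 3 < 4. Listing each simplex with vertices in this order, K has dimension 2 with simplices:

  0-simplices (5): [0], [1], [2], [3], [4]
  1-simplices (9): [0,1], [0,2], [0,3], [0,4], [1,2], [1,3], [1,4], [2,3], [3,4]
  2-simplices (6): [0,1,2], [0,1,4], [0,2,3], [0,3,4], [1,2,3], [1,3,4]

so the chain groups are C_0 ≅ Z^5, C_1 ≅ Z^9, C_2 ≅ Z^6.

Boundary ∂_1: C_1 → C_0 maps an edge to its endpoints' difference, ∂[p,q] = q − p.
As a 5×9 matrix over Z this has rank 4, with invariant factors (1,1,1,1).

Boundary ∂_2: C_2 → C_1 maps a triangle to the signed sum of its edges. For instance
  ∂[1,3,4] = [3,4] − [1,4] + [1,3],
  ∂[0,3,4] = [3,4] − [0,4] + [0,3].
The 9×6 boundary matrix has rank 5 and Smith normal form diag(1,1,1,1,1).

Computing H_k = (kernel of ∂_k) / (image of ∂_{k+1}):

  H_2: rank ker ∂_2 − rank ∂_3 = (6 − 5) − 0 = 1, and there is no ∂_3, so H_2 ≅ Z.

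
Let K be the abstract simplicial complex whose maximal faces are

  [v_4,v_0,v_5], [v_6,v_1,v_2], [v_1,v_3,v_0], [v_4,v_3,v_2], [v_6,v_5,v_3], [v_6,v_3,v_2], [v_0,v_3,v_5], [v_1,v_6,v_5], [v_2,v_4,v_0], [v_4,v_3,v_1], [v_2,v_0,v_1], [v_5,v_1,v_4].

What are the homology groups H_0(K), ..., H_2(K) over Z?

We work with the vertex ordering v_0 < v_1 < v_2 < v_3 < v_4 < v_5 < v_6. The simplices of K, each written with vertices in increasing order, are:

  0-simplices (7): [v_0], [v_1], [v_2], [v_3], [v_4], [v_5], [v_6]
  1-simplices (18): (18 of them)
  2-simplices (12): (12 of them)

so the chain groups are C_0 ≅ Z^7, C_1 ≅ Z^18, C_2 ≅ Z^12.

∂_1: C_1 → C_0 maps an edge to its endpoints' difference, ∂[p,q] = q − p. For instance
  ∂[v_1,v_2] = [v_2] − [v_1].
The resulting 7×18 matrix has rank 6, and its Smith normal form has invariant factors (1,1,1,1,1,1).

The boundary map ∂_2: C_2 → C_1 sends each 2-simplex [p,q,r] to [q,r] − [p,r] + [p,q]. For instance
  ∂[v_0,v_4,v_5] = [v_4,v_5] − [v_0,v_5] + [v_0,v_4],
  ∂[v_1,v_3,v_4] = [v_3,v_4] − [v_1,v_4] + [v_1,v_3].
The 18×12 boundary matrix has rank 12 and Smith normal form diag(1,1,1,1,1,1,1,1,1,1,1,2).

Reading off H_k = ker ∂_k / im ∂_{k+1}:

  H_0: rank C_0 − rank ∂_1 = 7 − 6 = 1, and the invariant factors of ∂_1 are all 1, so H_0 ≅ Z.
  H_1: rank ker ∂_1 − rank ∂_2 = (18 − 6) − 12 = 0, and ∂_2 has invariant factor 2 > 1, so H_1 ≅ Z_2.
  H_2: rank ker ∂_2 − rank ∂_3 = (12 − 12) − 0 = 0, and there is no ∂_3, so H_2 ≅ 0.

(K is a triangulation of the real projective plane RP^2.)

H_0 ≅ Z,  H_1 ≅ Z_2,  H_2 = 0.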